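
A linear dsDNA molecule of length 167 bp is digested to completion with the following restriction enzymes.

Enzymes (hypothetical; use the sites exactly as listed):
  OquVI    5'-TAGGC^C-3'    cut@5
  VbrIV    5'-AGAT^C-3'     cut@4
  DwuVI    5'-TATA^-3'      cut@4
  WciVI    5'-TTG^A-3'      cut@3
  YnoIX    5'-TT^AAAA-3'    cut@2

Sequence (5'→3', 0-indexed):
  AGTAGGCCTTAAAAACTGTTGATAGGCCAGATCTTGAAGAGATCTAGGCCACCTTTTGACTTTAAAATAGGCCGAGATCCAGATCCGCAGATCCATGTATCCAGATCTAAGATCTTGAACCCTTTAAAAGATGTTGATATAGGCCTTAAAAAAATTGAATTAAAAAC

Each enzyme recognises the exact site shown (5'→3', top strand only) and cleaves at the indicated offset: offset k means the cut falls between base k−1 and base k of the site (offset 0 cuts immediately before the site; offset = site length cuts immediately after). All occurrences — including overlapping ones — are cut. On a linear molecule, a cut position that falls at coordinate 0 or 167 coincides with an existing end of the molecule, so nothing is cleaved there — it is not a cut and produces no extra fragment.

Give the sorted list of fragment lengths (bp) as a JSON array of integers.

[3,3,3,4,4,4,5,5,5,6,6,6,6,6,7,7,7,8,8,9,9,10,11,11,14]

Per-enzyme occurrences:
  OquVI TAGGCC/5: at [2, 22, 44, 67, 139] ⇒ [7, 27, 49, 72, 144]
  VbrIV AGATC/4: at [28, 39, 74, 80, 88, 102, 109] ⇒ [32, 43, 78, 84, 92, 106, 113]
  DwuVI TATA/4: at [137] ⇒ [141]
  WciVI TTGA/3: at [18, 33, 55, 114, 133, 154] ⇒ [21, 36, 58, 117, 136, 157]
  YnoIX TTAAAA/2: at [8, 61, 123, 145, 159] ⇒ [10, 63, 125, 147, 161]

All cut coordinates (distinct, sorted): [7, 10, 21, 27, 32, 36, 43, 49, 58, 63, 72, 78, 84, 92, 106, 113, 117, 125, 136, 141, 144, 147, 157, 161]

Fragments:
  [0,7): 7 bp
  [7,10): 3 bp
  [10,21): 11 bp
  [21,27): 6 bp
  [27,32): 5 bp
  [32,36): 4 bp
  [36,43): 7 bp
  [43,49): 6 bp
  [49,58): 9 bp
  [58,63): 5 bp
  [63,72): 9 bp
  [72,78): 6 bp
  [78,84): 6 bp
  [84,92): 8 bp
  [92,106): 14 bp
  [106,113): 7 bp
  [113,117): 4 bp
  [117,125): 8 bp
  [125,136): 11 bp
  [136,141): 5 bp
  [141,144): 3 bp
  [144,147): 3 bp
  [147,157): 10 bp
  [157,161): 4 bp
  [161,167): 6 bp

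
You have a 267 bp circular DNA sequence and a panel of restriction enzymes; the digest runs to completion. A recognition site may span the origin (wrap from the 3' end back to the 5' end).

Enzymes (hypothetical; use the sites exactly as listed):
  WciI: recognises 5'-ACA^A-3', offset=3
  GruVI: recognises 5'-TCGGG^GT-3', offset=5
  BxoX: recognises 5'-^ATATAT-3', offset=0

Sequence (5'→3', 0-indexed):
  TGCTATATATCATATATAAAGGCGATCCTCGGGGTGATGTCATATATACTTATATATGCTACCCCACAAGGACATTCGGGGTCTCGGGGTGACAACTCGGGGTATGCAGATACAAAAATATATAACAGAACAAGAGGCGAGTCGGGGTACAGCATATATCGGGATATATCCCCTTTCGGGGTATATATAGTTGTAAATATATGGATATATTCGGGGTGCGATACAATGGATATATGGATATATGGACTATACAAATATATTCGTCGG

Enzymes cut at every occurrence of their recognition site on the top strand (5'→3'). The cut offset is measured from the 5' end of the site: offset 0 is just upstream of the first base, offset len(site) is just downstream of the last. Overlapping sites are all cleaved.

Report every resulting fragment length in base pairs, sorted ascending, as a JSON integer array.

[1,2,3,4,6,7,7,7,8,8,8,8,10,10,10,11,12,13,14,14,15,16,17,17,17,22]

Scan for sites:
  WciI (ACAA, off=3): starts [65, 91, 111, 129, 222, 250] → cuts [68, 94, 114, 132, 225, 253]
  GruVI (TCGGGGT, off=5): starts [28, 75, 83, 96, 141, 175, 210] → cuts [33, 80, 88, 101, 146, 180, 215]
  BxoX (ATATAT, off=0): starts [4, 11, 41, 51, 117, 153, 163, 182, 196, 204, 229, 237, 254] → cuts [4, 11, 41, 51, 117, 153, 163, 182, 196, 204, 229, 237, 254]

Pooled cuts: [4, 11, 33, 41, 51, 68, 80, 88, 94, 101, 114, 117, 132, 146, 153, 163, 180, 182, 196, 204, 215, 225, 229, 237, 253, 254]

Fragments:
  4→11: 7 bp
  11→33: 22 bp
  33→41: 8 bp
  41→51: 10 bp
  51→68: 17 bp
  68→80: 12 bp
  80→88: 8 bp
  88→94: 6 bp
  94→101: 7 bp
  101→114: 13 bp
  114→117: 3 bp
  117→132: 15 bp
  132→146: 14 bp
  146→153: 7 bp
  153→163: 10 bp
  163→180: 17 bp
  180→182: 2 bp
  182→196: 14 bp
  196→204: 8 bp
  204→215: 11 bp
  215→225: 10 bp
  225→229: 4 bp
  229→237: 8 bp
  237→253: 16 bp
  253→254: 1 bp
  254→4 (wrap): 267-254+4 = 17 bp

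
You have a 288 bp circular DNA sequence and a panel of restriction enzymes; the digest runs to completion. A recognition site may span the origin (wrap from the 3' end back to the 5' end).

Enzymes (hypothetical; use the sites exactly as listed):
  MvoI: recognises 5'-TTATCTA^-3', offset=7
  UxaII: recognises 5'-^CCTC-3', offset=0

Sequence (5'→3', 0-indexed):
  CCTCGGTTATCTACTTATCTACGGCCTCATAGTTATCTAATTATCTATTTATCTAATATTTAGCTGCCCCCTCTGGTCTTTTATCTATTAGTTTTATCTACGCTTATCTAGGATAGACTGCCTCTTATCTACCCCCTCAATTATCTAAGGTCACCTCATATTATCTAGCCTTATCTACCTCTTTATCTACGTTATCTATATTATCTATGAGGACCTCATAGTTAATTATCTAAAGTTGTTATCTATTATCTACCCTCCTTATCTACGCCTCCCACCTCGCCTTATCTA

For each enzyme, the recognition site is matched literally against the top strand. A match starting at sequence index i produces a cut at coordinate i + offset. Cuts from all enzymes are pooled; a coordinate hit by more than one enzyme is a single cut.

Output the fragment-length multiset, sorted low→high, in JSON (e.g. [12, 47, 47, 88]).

Per-enzyme occurrences:
  MvoI (TTATCTA, off=7): starts [6, 14, 32, 40, 48, 80, 93, 103, 124, 140, 160, 170, 182, 191, 200, 225, 238, 245, 258, 281] → cuts [0, 13, 21, 39, 47, 55, 87, 100, 110, 131, 147, 167, 177, 189, 198, 207, 232, 245, 252, 265]
  UxaII (CCTC, off=0): starts [0, 24, 69, 120, 134, 153, 177, 213, 253, 267, 274] → cuts [0, 24, 69, 120, 134, 153, 177, 213, 253, 267, 274]

All cut coordinates (distinct, sorted): [0, 13, 21, 24, 39, 47, 55, 69, 87, 100, 110, 120, 131, 134, 147, 153, 167, 177, 189, 198, 207, 213, 232, 245, 252, 253, 265, 267, 274]

Fragment lengths:
  0→13: 13 bp
  13→21: 8 bp
  21→24: 3 bp
  24→39: 15 bp
  39→47: 8 bp
  47→55: 8 bp
  55→69: 14 bp
  69→87: 18 bp
  87→100: 13 bp
  100→110: 10 bp
  110→120: 10 bp
  120→131: 11 bp
  131→134: 3 bp
  134→147: 13 bp
  147→153: 6 bp
  153→167: 14 bp
  167→177: 10 bp
  177→189: 12 bp
  189→198: 9 bp
  198→207: 9 bp
  207→213: 6 bp
  213→232: 19 bp
  232→245: 13 bp
  245→252: 7 bp
  252→253: 1 bp
  253→265: 12 bp
  265→267: 2 bp
  267→274: 7 bp
  274→0 (wrap): 288-274+0 = 14 bp

[1,2,3,3,6,6,7,7,8,8,8,9,9,10,10,10,11,12,12,13,13,13,13,14,14,14,15,18,19]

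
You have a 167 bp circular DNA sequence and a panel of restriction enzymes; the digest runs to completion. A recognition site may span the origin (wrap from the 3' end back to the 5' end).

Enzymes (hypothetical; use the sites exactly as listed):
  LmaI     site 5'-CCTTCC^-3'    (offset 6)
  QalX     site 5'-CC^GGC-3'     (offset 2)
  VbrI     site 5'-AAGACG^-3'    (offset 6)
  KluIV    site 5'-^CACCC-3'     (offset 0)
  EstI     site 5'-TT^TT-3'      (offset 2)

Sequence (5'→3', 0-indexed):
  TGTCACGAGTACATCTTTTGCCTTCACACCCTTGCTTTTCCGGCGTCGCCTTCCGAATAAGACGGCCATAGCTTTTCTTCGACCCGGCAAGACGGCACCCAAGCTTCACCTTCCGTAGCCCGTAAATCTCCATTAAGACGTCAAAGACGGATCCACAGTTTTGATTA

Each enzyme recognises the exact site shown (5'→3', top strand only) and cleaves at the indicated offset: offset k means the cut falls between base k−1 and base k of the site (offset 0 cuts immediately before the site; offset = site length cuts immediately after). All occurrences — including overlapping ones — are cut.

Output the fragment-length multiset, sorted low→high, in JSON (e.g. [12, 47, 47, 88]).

[1,4,9,9,9,10,10,11,11,11,13,19,24,26]

Scan for sites:
  LmaI (CCTTCC, off=6): starts [48, 108] → cuts [54, 114]
  QalX (CCGGC, off=2): starts [39, 83] → cuts [41, 85]
  VbrI (AAGACG, off=6): starts [58, 88, 134, 143] → cuts [64, 94, 140, 149]
  KluIV (CACCC, off=0): starts [26, 95] → cuts [26, 95]
  EstI (TTTT, off=2): starts [15, 35, 72, 158] → cuts [17, 37, 74, 160]

All cut coordinates (distinct, sorted): [17, 26, 37, 41, 54, 64, 74, 85, 94, 95, 114, 140, 149, 160]

Fragment lengths:
  17→26: 9 bp
  26→37: 11 bp
  37→41: 4 bp
  41→54: 13 bp
  54→64: 10 bp
  64→74: 10 bp
  74→85: 11 bp
  85→94: 9 bp
  94→95: 1 bp
  95→114: 19 bp
  114→140: 26 bp
  140→149: 9 bp
  149→160: 11 bp
  160→17 (wrap): 167-160+17 = 24 bp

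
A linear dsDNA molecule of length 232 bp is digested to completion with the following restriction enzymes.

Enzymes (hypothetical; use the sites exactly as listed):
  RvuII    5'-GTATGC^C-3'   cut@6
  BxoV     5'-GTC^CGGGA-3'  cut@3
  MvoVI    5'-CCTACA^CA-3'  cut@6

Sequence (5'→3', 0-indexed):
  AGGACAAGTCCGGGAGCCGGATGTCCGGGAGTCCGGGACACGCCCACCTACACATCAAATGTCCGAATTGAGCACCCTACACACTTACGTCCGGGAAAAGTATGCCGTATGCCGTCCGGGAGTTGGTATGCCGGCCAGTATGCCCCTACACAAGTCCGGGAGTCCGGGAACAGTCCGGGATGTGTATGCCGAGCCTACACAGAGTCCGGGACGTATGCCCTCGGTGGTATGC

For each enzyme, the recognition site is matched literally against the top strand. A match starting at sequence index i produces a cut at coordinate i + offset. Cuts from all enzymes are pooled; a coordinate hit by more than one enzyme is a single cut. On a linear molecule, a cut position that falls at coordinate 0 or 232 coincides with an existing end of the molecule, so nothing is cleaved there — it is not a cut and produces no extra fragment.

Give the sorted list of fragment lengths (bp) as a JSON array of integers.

Scan for sites:
  RvuII (GTATGCC, off=6): starts [99, 106, 125, 137, 183, 212] → cuts [105, 112, 131, 143, 189, 218]
  BxoV (GTCCGGGA, off=3): starts [7, 22, 30, 88, 113, 153, 161, 172, 203] → cuts [10, 25, 33, 91, 116, 156, 164, 175, 206]
  MvoVI (CCTACACA, off=6): starts [46, 75, 144, 193] → cuts [52, 81, 150, 199]

All cut coordinates (distinct, sorted): [10, 25, 33, 52, 81, 91, 105, 112, 116, 131, 143, 150, 156, 164, 175, 189, 199, 206, 218]

Fragment lengths:
  [0,10): 10 bp
  [10,25): 15 bp
  [25,33): 8 bp
  [33,52): 19 bp
  [52,81): 29 bp
  [81,91): 10 bp
  [91,105): 14 bp
  [105,112): 7 bp
  [112,116): 4 bp
  [116,131): 15 bp
  [131,143): 12 bp
  [143,150): 7 bp
  [150,156): 6 bp
  [156,164): 8 bp
  [164,175): 11 bp
  [175,189): 14 bp
  [189,199): 10 bp
  [199,206): 7 bp
  [206,218): 12 bp
  [218,232): 14 bp

[4,6,7,7,7,8,8,10,10,10,11,12,12,14,14,14,15,15,19,29]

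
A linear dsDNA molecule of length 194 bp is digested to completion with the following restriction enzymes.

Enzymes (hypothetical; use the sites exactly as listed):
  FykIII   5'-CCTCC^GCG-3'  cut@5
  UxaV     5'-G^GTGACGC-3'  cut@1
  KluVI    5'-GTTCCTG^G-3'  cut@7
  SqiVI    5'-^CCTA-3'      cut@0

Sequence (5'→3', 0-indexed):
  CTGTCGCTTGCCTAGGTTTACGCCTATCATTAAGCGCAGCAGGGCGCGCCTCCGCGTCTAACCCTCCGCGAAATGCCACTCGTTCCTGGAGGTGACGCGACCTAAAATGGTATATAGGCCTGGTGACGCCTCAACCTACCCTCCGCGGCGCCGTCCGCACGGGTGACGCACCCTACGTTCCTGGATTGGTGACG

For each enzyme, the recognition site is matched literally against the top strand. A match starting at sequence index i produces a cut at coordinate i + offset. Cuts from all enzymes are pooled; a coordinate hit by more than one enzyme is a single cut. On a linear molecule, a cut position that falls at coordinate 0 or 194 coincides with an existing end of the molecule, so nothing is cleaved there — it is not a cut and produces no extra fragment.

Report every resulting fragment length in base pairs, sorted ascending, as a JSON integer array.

Scan for sites:
  FykIII (CCTCCGCG, off=5): starts [48, 62, 139] → cuts [53, 67, 144]
  UxaV (GGTGACGC, off=1): starts [90, 121, 161] → cuts [91, 122, 162]
  KluVI (GTTCCTGG, off=7): starts [81, 176] → cuts [88, 183]
  SqiVI (CCTA, off=0): starts [10, 22, 100, 134, 171] → cuts [10, 22, 100, 134, 171]

Pooled cuts: [10, 22, 53, 67, 88, 91, 100, 122, 134, 144, 162, 171, 183]

Fragment lengths:
  [0,10): 10 bp
  [10,22): 12 bp
  [22,53): 31 bp
  [53,67): 14 bp
  [67,88): 21 bp
  [88,91): 3 bp
  [91,100): 9 bp
  [100,122): 22 bp
  [122,134): 12 bp
  [134,144): 10 bp
  [144,162): 18 bp
  [162,171): 9 bp
  [171,183): 12 bp
  [183,194): 11 bp

[3,9,9,10,10,11,12,12,12,14,18,21,22,31]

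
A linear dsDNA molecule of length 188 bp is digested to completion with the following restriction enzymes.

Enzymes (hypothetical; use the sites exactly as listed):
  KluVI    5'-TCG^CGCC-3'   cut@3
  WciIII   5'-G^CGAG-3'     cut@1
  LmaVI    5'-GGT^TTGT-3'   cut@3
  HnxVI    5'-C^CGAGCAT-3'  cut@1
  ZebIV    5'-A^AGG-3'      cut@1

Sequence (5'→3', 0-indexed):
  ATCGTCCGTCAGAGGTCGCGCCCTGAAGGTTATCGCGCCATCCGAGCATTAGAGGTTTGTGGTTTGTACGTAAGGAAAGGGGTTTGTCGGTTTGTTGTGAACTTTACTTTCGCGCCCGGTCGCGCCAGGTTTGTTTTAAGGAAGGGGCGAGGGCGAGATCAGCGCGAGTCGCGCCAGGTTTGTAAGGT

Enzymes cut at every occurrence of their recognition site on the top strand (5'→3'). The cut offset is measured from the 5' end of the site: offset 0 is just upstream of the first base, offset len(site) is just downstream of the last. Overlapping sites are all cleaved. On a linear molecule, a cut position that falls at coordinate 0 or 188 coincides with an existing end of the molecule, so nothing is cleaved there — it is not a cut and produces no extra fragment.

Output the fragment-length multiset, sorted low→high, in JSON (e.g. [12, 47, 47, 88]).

[4,4,5,5,5,6,6,7,7,7,8,8,8,8,8,9,9,10,11,14,18,21]

Site scan:
  KluVI (TCGCGCC, off=3): starts [15, 32, 109, 119, 168] → cuts [18, 35, 112, 122, 171]
  WciIII (GCGAG, off=1): starts [146, 152, 163] → cuts [147, 153, 164]
  LmaVI (GGTTTGT, off=3): starts [53, 60, 80, 88, 127, 176] → cuts [56, 63, 83, 91, 130, 179]
  HnxVI (CCGAGCAT, off=1): starts [41] → cuts [42]
  ZebIV (AAGG, off=1): starts [25, 71, 76, 137, 141, 183] → cuts [26, 72, 77, 138, 142, 184]

All cut coordinates (distinct, sorted): [18, 26, 35, 42, 56, 63, 72, 77, 83, 91, 112, 122, 130, 138, 142, 147, 153, 164, 171, 179, 184]

Fragment lengths:
  [0,18): 18 bp
  [18,26): 8 bp
  [26,35): 9 bp
  [35,42): 7 bp
  [42,56): 14 bp
  [56,63): 7 bp
  [63,72): 9 bp
  [72,77): 5 bp
  [77,83): 6 bp
  [83,91): 8 bp
  [91,112): 21 bp
  [112,122): 10 bp
  [122,130): 8 bp
  [130,138): 8 bp
  [138,142): 4 bp
  [142,147): 5 bp
  [147,153): 6 bp
  [153,164): 11 bp
  [164,171): 7 bp
  [171,179): 8 bp
  [179,184): 5 bp
  [184,188): 4 bp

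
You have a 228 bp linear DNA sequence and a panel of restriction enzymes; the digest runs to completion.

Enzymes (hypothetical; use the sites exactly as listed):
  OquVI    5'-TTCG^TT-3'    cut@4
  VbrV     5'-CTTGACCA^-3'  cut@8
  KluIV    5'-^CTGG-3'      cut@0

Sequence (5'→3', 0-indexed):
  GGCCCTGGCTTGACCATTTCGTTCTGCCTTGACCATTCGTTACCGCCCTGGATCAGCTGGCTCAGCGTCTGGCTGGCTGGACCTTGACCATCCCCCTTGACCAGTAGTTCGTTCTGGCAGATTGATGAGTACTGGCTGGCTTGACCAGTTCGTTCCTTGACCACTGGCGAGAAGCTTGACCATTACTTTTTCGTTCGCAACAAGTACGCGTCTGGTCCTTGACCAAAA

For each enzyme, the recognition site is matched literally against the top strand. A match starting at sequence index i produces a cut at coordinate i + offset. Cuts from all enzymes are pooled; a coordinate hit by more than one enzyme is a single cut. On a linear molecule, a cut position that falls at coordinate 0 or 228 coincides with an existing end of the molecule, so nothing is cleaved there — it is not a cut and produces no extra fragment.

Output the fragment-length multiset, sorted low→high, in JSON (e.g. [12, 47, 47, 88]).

[2,3,4,4,4,4,4,5,5,8,8,9,11,11,12,12,12,13,14,14,14,18,18,19]

Site scan:
  OquVI (TTCGTT, off=4): starts [17, 35, 107, 148, 189] → cuts [21, 39, 111, 152, 193]
  VbrV (CTTGACCA, off=8): starts [8, 27, 82, 95, 139, 155, 174, 217] → cuts [16, 35, 90, 103, 147, 163, 182, 225]
  KluIV (CTGG, off=0): starts [4, 47, 56, 68, 72, 76, 113, 131, 135, 163, 211] → cuts [4, 47, 56, 68, 72, 76, 113, 131, 135, 163, 211]

Pooled cuts: [4, 16, 21, 35, 39, 47, 56, 68, 72, 76, 90, 103, 111, 113, 131, 135, 147, 152, 163, 182, 193, 211, 225]

Fragment lengths:
  [0,4): 4 bp
  [4,16): 12 bp
  [16,21): 5 bp
  [21,35): 14 bp
  [35,39): 4 bp
  [39,47): 8 bp
  [47,56): 9 bp
  [56,68): 12 bp
  [68,72): 4 bp
  [72,76): 4 bp
  [76,90): 14 bp
  [90,103): 13 bp
  [103,111): 8 bp
  [111,113): 2 bp
  [113,131): 18 bp
  [131,135): 4 bp
  [135,147): 12 bp
  [147,152): 5 bp
  [152,163): 11 bp
  [163,182): 19 bp
  [182,193): 11 bp
  [193,211): 18 bp
  [211,225): 14 bp
  [225,228): 3 bp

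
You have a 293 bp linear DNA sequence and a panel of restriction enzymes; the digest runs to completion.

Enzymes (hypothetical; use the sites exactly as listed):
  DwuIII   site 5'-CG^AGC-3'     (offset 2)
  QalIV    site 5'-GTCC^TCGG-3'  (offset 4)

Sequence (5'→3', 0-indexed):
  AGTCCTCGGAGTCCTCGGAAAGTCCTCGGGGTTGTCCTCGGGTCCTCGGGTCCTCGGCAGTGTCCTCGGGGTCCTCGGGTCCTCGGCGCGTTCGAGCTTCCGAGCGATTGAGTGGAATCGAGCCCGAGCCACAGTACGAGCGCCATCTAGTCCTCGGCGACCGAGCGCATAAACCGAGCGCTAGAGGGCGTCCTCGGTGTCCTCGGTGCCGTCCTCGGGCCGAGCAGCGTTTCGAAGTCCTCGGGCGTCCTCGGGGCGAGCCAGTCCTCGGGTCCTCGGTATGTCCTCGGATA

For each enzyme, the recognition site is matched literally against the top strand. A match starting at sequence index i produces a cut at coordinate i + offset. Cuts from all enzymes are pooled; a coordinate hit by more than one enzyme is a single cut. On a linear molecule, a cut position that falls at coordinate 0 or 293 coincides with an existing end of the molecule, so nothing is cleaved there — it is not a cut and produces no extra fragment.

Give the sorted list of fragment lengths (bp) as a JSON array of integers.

Site scan:
  DwuIII (CGAGC, off=2): starts [92, 100, 118, 124, 136, 161, 174, 220, 256] → cuts [94, 102, 120, 126, 138, 163, 176, 222, 258]
  QalIV (GTCCTCGG, off=4): starts [1, 10, 21, 33, 41, 49, 61, 70, 78, 149, 189, 198, 210, 236, 246, 263, 271, 282] → cuts [5, 14, 25, 37, 45, 53, 65, 74, 82, 153, 193, 202, 214, 240, 250, 267, 275, 286]

All cut coordinates (distinct, sorted): [5, 14, 25, 37, 45, 53, 65, 74, 82, 94, 102, 120, 126, 138, 153, 163, 176, 193, 202, 214, 222, 240, 250, 258, 267, 275, 286]

Fragments:
  [0,5): 5 bp
  [5,14): 9 bp
  [14,25): 11 bp
  [25,37): 12 bp
  [37,45): 8 bp
  [45,53): 8 bp
  [53,65): 12 bp
  [65,74): 9 bp
  [74,82): 8 bp
  [82,94): 12 bp
  [94,102): 8 bp
  [102,120): 18 bp
  [120,126): 6 bp
  [126,138): 12 bp
  [138,153): 15 bp
  [153,163): 10 bp
  [163,176): 13 bp
  [176,193): 17 bp
  [193,202): 9 bp
  [202,214): 12 bp
  [214,222): 8 bp
  [222,240): 18 bp
  [240,250): 10 bp
  [250,258): 8 bp
  [258,267): 9 bp
  [267,275): 8 bp
  [275,286): 11 bp
  [286,293): 7 bp

[5,6,7,8,8,8,8,8,8,8,9,9,9,9,10,10,11,11,12,12,12,12,12,13,15,17,18,18]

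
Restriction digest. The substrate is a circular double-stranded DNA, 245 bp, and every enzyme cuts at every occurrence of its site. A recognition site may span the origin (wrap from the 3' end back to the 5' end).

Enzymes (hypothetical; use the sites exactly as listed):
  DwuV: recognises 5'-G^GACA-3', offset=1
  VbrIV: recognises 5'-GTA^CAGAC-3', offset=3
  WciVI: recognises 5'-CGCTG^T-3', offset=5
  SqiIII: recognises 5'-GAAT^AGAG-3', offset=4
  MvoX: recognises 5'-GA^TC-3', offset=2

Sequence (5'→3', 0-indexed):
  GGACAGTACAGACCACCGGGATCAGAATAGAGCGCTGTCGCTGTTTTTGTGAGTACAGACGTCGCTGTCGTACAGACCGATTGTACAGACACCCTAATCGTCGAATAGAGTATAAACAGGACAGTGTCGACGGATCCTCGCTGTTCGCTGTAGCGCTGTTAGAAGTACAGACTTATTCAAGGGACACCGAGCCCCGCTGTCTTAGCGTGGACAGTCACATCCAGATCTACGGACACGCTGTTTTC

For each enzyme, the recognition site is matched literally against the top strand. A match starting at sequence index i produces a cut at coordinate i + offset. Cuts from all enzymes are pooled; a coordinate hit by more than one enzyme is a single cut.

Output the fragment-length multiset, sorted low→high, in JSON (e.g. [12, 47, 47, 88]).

[5,6,6,6,7,7,7,8,9,9,9,9,10,12,12,13,13,13,15,15,16,17,21]

Per-enzyme occurrences:
  DwuV (GGACA, off=1): starts [0, 118, 181, 208, 230] → cuts [1, 119, 182, 209, 231]
  VbrIV (GTACAGAC, off=3): starts [5, 52, 69, 82, 164] → cuts [8, 55, 72, 85, 167]
  WciVI (CGCTGT, off=5): starts [32, 38, 62, 138, 145, 153, 194, 235] → cuts [37, 43, 67, 143, 150, 158, 199, 240]
  SqiIII (GAATAGAG, off=4): starts [24, 102] → cuts [28, 106]
  MvoX (GATC, off=2): starts [19, 132, 223] → cuts [21, 134, 225]

Pooled cuts: [1, 8, 21, 28, 37, 43, 55, 67, 72, 85, 106, 119, 134, 143, 150, 158, 167, 182, 199, 209, 225, 231, 240]

Fragment lengths:
  1→8: 7 bp
  8→21: 13 bp
  21→28: 7 bp
  28→37: 9 bp
  37→43: 6 bp
  43→55: 12 bp
  55→67: 12 bp
  67→72: 5 bp
  72→85: 13 bp
  85→106: 21 bp
  106→119: 13 bp
  119→134: 15 bp
  134→143: 9 bp
  143→150: 7 bp
  150→158: 8 bp
  158→167: 9 bp
  167→182: 15 bp
  182→199: 17 bp
  199→209: 10 bp
  209→225: 16 bp
  225→231: 6 bp
  231→240: 9 bp
  240→1 (wrap): 245-240+1 = 6 bp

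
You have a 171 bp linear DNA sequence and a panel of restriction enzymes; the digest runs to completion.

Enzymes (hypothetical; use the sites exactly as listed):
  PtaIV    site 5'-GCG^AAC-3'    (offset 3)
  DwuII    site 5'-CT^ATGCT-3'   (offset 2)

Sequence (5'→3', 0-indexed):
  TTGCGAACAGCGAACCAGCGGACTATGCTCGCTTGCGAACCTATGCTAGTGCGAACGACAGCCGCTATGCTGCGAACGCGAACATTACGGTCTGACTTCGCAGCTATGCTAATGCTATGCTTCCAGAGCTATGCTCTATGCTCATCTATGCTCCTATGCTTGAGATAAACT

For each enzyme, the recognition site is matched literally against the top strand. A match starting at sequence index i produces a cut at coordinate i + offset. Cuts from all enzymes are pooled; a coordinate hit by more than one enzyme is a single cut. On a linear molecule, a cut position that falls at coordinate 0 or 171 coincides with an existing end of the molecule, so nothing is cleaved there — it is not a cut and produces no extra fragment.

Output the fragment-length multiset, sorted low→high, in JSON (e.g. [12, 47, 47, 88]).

Per-enzyme occurrences:
  PtaIV GCGAAC/3: at [2, 9, 34, 50, 71, 77] ⇒ [5, 12, 37, 53, 74, 80]
  DwuII CTATGCT/2: at [22, 40, 64, 103, 114, 128, 135, 145, 153] ⇒ [24, 42, 66, 105, 116, 130, 137, 147, 155]

Pooled cuts: [5, 12, 24, 37, 42, 53, 66, 74, 80, 105, 116, 130, 137, 147, 155]

Fragment lengths:
  [0,5): 5 bp
  [5,12): 7 bp
  [12,24): 12 bp
  [24,37): 13 bp
  [37,42): 5 bp
  [42,53): 11 bp
  [53,66): 13 bp
  [66,74): 8 bp
  [74,80): 6 bp
  [80,105): 25 bp
  [105,116): 11 bp
  [116,130): 14 bp
  [130,137): 7 bp
  [137,147): 10 bp
  [147,155): 8 bp
  [155,171): 16 bp

[5,5,6,7,7,8,8,10,11,11,12,13,13,14,16,25]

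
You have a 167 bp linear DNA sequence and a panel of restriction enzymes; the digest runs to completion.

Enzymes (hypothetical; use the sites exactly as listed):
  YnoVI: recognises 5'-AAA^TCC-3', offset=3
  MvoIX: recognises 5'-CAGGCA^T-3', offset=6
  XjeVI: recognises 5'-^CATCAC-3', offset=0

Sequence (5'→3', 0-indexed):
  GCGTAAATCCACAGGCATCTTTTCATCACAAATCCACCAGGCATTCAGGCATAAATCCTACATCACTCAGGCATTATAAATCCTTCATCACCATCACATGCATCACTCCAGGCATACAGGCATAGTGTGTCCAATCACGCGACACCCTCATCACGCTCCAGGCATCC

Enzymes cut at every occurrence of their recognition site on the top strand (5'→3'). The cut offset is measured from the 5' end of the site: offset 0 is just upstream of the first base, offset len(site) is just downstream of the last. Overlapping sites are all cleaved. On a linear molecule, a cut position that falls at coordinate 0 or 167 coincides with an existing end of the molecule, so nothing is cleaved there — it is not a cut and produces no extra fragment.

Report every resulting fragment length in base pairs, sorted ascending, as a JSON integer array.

Per-enzyme occurrences:
  YnoVI (AAATCC, off=3): starts [4, 29, 52, 77] → cuts [7, 32, 55, 80]
  MvoIX (CAGGCAT, off=6): starts [11, 37, 45, 67, 108, 116, 158] → cuts [17, 43, 51, 73, 114, 122, 164]
  XjeVI (CATCAC, off=0): starts [23, 60, 85, 91, 100, 148] → cuts [23, 60, 85, 91, 100, 148]

All cut coordinates (distinct, sorted): [7, 17, 23, 32, 43, 51, 55, 60, 73, 80, 85, 91, 100, 114, 122, 148, 164]

Fragment lengths:
  [0,7): 7 bp
  [7,17): 10 bp
  [17,23): 6 bp
  [23,32): 9 bp
  [32,43): 11 bp
  [43,51): 8 bp
  [51,55): 4 bp
  [55,60): 5 bp
  [60,73): 13 bp
  [73,80): 7 bp
  [80,85): 5 bp
  [85,91): 6 bp
  [91,100): 9 bp
  [100,114): 14 bp
  [114,122): 8 bp
  [122,148): 26 bp
  [148,164): 16 bp
  [164,167): 3 bp

[3,4,5,5,6,6,7,7,8,8,9,9,10,11,13,14,16,26]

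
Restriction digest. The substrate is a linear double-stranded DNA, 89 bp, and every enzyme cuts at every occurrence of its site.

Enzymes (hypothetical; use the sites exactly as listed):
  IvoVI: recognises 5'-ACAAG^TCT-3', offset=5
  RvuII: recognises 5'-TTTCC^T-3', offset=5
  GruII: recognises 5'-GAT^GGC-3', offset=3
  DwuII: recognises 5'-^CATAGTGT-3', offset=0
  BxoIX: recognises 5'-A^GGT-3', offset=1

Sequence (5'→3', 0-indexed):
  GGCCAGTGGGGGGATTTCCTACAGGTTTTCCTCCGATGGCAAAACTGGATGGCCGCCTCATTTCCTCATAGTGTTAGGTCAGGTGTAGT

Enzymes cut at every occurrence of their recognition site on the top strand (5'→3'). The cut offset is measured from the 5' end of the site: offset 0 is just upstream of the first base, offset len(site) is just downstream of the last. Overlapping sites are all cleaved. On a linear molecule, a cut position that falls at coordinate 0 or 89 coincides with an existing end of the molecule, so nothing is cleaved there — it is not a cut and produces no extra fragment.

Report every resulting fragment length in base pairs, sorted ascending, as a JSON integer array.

[1,4,5,6,8,8,10,13,15,19]

Scan for sites:
  IvoVI (ACAAGTCT, off=5): no sites
  RvuII TTTCCT/5: at [14, 26, 60] ⇒ [19, 31, 65]
  GruII GATGGC/3: at [34, 47] ⇒ [37, 50]
  DwuII CATAGTGT/0: at [66] ⇒ [66]
  BxoIX AGGT/1: at [22, 75, 80] ⇒ [23, 76, 81]

Pooled cuts: [19, 23, 31, 37, 50, 65, 66, 76, 81]

Fragment lengths:
  [0,19): 19 bp
  [19,23): 4 bp
  [23,31): 8 bp
  [31,37): 6 bp
  [37,50): 13 bp
  [50,65): 15 bp
  [65,66): 1 bp
  [66,76): 10 bp
  [76,81): 5 bp
  [81,89): 8 bp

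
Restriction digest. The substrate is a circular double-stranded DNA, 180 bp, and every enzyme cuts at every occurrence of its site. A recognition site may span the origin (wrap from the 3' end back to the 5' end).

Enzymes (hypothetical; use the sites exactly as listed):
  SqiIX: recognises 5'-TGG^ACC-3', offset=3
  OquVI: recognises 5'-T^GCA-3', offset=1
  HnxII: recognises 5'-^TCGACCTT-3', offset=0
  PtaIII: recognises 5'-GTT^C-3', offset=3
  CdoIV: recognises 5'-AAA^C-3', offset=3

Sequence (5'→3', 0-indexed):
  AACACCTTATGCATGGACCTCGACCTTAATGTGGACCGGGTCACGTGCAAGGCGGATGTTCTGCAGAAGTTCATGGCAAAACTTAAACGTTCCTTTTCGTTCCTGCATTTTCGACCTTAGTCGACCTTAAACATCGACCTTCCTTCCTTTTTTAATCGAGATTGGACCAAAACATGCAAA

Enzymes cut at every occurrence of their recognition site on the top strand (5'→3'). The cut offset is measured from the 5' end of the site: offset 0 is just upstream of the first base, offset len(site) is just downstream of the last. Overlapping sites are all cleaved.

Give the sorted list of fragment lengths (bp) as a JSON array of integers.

[2,2,3,3,3,4,6,6,6,7,7,8,9,10,10,10,11,12,14,15,32]

Per-enzyme occurrences:
  SqiIX (TGGACC, off=3): starts [13, 31, 162] → cuts [16, 34, 165]
  OquVI (TGCA, off=1): starts [9, 45, 61, 103, 174] → cuts [10, 46, 62, 104, 175]
  HnxII (TCGACCTT, off=0): starts [19, 110, 120, 133] → cuts [19, 110, 120, 133]
  PtaIII (GTTC, off=3): starts [57, 68, 88, 98] → cuts [60, 71, 91, 101]
  CdoIV (AAAC, off=3): starts [78, 84, 128, 169, 179] → cuts [2, 81, 87, 131, 172]

Pooled cuts: [2, 10, 16, 19, 34, 46, 60, 62, 71, 81, 87, 91, 101, 104, 110, 120, 131, 133, 165, 172, 175]

Fragments:
  2→10: 8 bp
  10→16: 6 bp
  16→19: 3 bp
  19→34: 15 bp
  34→46: 12 bp
  46→60: 14 bp
  60→62: 2 bp
  62→71: 9 bp
  71→81: 10 bp
  81→87: 6 bp
  87→91: 4 bp
  91→101: 10 bp
  101→104: 3 bp
  104→110: 6 bp
  110→120: 10 bp
  120→131: 11 bp
  131→133: 2 bp
  133→165: 32 bp
  165→172: 7 bp
  172→175: 3 bp
  175→2 (wrap): 180-175+2 = 7 bp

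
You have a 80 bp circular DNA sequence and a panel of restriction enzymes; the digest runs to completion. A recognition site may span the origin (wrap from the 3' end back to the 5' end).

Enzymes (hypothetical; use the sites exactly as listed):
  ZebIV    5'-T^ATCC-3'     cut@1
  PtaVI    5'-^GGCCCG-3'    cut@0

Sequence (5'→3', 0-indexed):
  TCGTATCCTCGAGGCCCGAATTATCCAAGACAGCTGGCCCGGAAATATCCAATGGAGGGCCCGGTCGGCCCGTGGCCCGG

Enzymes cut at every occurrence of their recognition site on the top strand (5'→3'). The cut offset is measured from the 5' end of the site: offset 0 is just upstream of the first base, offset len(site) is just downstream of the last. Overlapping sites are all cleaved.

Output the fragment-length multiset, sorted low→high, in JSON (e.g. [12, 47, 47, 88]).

[7,8,9,10,11,11,11,13]

Per-enzyme occurrences:
  ZebIV (TATCC, off=1): starts [3, 21, 45] → cuts [4, 22, 46]
  PtaVI (GGCCCG, off=0): starts [12, 35, 57, 66, 73] → cuts [12, 35, 57, 66, 73]

All cut coordinates (distinct, sorted): [4, 12, 22, 35, 46, 57, 66, 73]

Fragments:
  4→12: 8 bp
  12→22: 10 bp
  22→35: 13 bp
  35→46: 11 bp
  46→57: 11 bp
  57→66: 9 bp
  66→73: 7 bp
  73→4 (wrap): 80-73+4 = 11 bp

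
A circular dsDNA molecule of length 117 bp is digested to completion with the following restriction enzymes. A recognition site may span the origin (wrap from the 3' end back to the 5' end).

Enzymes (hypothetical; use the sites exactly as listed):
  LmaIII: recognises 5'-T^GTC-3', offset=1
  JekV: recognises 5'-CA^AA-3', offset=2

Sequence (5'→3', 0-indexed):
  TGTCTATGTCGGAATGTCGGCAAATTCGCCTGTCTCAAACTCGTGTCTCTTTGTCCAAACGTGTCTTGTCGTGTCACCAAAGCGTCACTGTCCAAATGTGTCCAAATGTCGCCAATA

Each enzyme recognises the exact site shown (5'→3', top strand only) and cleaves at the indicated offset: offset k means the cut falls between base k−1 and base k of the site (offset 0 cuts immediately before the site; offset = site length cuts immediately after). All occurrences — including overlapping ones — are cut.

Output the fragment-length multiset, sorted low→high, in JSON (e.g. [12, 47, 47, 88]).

Per-enzyme occurrences:
  LmaIII TGTC/1: at [0, 6, 14, 30, 43, 51, 61, 66, 71, 88, 98, 106] ⇒ [1, 7, 15, 31, 44, 52, 62, 67, 72, 89, 99, 107]
  JekV CAAA/2: at [20, 35, 55, 77, 92, 102] ⇒ [22, 37, 57, 79, 94, 104]

All cut coordinates (distinct, sorted): [1, 7, 15, 22, 31, 37, 44, 52, 57, 62, 67, 72, 79, 89, 94, 99, 104, 107]

Fragment lengths:
  1→7: 6 bp
  7→15: 8 bp
  15→22: 7 bp
  22→31: 9 bp
  31→37: 6 bp
  37→44: 7 bp
  44→52: 8 bp
  52→57: 5 bp
  57→62: 5 bp
  62→67: 5 bp
  67→72: 5 bp
  72→79: 7 bp
  79→89: 10 bp
  89→94: 5 bp
  94→99: 5 bp
  99→104: 5 bp
  104→107: 3 bp
  107→1 (wrap): 117-107+1 = 11 bp

[3,5,5,5,5,5,5,5,6,6,7,7,7,8,8,9,10,11]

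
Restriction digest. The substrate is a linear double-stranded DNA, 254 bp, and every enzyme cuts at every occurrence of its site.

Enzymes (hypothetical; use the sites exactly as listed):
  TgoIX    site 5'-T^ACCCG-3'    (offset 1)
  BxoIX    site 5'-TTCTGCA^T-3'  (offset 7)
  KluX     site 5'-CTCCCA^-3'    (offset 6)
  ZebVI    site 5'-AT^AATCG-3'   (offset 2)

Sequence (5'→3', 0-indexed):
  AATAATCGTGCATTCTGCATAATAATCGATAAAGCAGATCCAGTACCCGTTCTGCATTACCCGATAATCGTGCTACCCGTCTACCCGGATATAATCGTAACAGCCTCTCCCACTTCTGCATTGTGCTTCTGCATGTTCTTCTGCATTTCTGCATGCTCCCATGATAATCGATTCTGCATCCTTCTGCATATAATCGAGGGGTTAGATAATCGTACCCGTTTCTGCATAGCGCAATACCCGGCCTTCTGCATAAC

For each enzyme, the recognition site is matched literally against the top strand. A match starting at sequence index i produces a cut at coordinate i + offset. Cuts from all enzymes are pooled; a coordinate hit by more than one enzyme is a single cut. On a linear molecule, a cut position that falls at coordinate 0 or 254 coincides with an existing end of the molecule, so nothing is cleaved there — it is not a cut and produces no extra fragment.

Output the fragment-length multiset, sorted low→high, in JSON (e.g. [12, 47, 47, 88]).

Scan for sites:
  TgoIX (TACCCG, off=1): starts [43, 57, 73, 81, 212, 234] → cuts [44, 58, 74, 82, 213, 235]
  BxoIX (TTCTGCAT, off=7): starts [12, 49, 113, 126, 138, 146, 171, 181, 219, 243] → cuts [19, 56, 120, 133, 145, 153, 178, 188, 226, 250]
  KluX (CTCCCA, off=6): starts [106, 155] → cuts [112, 161]
  ZebVI (ATAATCG, off=2): starts [1, 21, 63, 90, 163, 189, 205] → cuts [3, 23, 65, 92, 165, 191, 207]

All cut coordinates (distinct, sorted): [3, 19, 23, 44, 56, 58, 65, 74, 82, 92, 112, 120, 133, 145, 153, 161, 165, 178, 188, 191, 207, 213, 226, 235, 250]

Fragments:
  [0,3): 3 bp
  [3,19): 16 bp
  [19,23): 4 bp
  [23,44): 21 bp
  [44,56): 12 bp
  [56,58): 2 bp
  [58,65): 7 bp
  [65,74): 9 bp
  [74,82): 8 bp
  [82,92): 10 bp
  [92,112): 20 bp
  [112,120): 8 bp
  [120,133): 13 bp
  [133,145): 12 bp
  [145,153): 8 bp
  [153,161): 8 bp
  [161,165): 4 bp
  [165,178): 13 bp
  [178,188): 10 bp
  [188,191): 3 bp
  [191,207): 16 bp
  [207,213): 6 bp
  [213,226): 13 bp
  [226,235): 9 bp
  [235,250): 15 bp
  [250,254): 4 bp

[2,3,3,4,4,4,6,7,8,8,8,8,9,9,10,10,12,12,13,13,13,15,16,16,20,21]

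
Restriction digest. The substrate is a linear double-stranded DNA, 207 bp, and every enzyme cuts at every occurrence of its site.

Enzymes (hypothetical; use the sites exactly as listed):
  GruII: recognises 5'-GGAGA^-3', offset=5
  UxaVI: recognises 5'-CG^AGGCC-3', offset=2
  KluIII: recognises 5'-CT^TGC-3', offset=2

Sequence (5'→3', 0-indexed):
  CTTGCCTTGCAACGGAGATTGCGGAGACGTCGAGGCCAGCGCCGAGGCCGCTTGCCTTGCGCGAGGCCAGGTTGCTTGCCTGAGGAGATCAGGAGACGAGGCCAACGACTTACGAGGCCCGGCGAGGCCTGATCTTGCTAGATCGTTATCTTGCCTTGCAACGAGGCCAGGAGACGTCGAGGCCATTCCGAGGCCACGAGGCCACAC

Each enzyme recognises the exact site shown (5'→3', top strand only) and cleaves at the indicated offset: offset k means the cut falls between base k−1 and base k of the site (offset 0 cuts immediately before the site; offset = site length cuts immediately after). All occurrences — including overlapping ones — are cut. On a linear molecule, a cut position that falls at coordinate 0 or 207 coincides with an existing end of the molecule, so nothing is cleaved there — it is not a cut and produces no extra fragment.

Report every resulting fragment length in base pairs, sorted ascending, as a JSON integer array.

Site scan:
  GruII (GGAGA, off=5): starts [13, 22, 83, 91, 169] → cuts [18, 27, 88, 96, 174]
  UxaVI (CGAGGCC, off=2): starts [30, 42, 61, 96, 112, 122, 161, 177, 188, 196] → cuts [32, 44, 63, 98, 114, 124, 163, 179, 190, 198]
  KluIII (CTTGC, off=2): starts [0, 5, 50, 55, 74, 133, 149, 154] → cuts [2, 7, 52, 57, 76, 135, 151, 156]

Pooled cuts: [2, 7, 18, 27, 32, 44, 52, 57, 63, 76, 88, 96, 98, 114, 124, 135, 151, 156, 163, 174, 179, 190, 198]

Fragments:
  [0,2): 2 bp
  [2,7): 5 bp
  [7,18): 11 bp
  [18,27): 9 bp
  [27,32): 5 bp
  [32,44): 12 bp
  [44,52): 8 bp
  [52,57): 5 bp
  [57,63): 6 bp
  [63,76): 13 bp
  [76,88): 12 bp
  [88,96): 8 bp
  [96,98): 2 bp
  [98,114): 16 bp
  [114,124): 10 bp
  [124,135): 11 bp
  [135,151): 16 bp
  [151,156): 5 bp
  [156,163): 7 bp
  [163,174): 11 bp
  [174,179): 5 bp
  [179,190): 11 bp
  [190,198): 8 bp
  [198,207): 9 bp

[2,2,5,5,5,5,5,6,7,8,8,8,9,9,10,11,11,11,11,12,12,13,16,16]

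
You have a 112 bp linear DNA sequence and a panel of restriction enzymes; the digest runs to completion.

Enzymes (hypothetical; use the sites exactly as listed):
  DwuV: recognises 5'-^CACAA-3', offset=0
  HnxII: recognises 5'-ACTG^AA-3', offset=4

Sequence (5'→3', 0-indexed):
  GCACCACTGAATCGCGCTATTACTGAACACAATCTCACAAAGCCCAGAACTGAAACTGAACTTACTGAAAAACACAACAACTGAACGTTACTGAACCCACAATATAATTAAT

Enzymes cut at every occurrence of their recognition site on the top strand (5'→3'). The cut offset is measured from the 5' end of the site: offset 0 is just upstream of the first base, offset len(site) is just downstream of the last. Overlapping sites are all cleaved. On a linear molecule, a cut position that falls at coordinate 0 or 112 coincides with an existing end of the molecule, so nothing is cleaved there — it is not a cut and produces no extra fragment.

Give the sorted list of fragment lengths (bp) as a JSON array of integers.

[2,4,5,6,8,9,9,10,11,15,16,17]

Per-enzyme occurrences:
  DwuV (CACAA, off=0): starts [27, 35, 72, 97] → cuts [27, 35, 72, 97]
  HnxII (ACTGAA, off=4): starts [5, 21, 48, 54, 63, 79, 89] → cuts [9, 25, 52, 58, 67, 83, 93]

All cut coordinates (distinct, sorted): [9, 25, 27, 35, 52, 58, 67, 72, 83, 93, 97]

Fragment lengths:
  [0,9): 9 bp
  [9,25): 16 bp
  [25,27): 2 bp
  [27,35): 8 bp
  [35,52): 17 bp
  [52,58): 6 bp
  [58,67): 9 bp
  [67,72): 5 bp
  [72,83): 11 bp
  [83,93): 10 bp
  [93,97): 4 bp
  [97,112): 15 bp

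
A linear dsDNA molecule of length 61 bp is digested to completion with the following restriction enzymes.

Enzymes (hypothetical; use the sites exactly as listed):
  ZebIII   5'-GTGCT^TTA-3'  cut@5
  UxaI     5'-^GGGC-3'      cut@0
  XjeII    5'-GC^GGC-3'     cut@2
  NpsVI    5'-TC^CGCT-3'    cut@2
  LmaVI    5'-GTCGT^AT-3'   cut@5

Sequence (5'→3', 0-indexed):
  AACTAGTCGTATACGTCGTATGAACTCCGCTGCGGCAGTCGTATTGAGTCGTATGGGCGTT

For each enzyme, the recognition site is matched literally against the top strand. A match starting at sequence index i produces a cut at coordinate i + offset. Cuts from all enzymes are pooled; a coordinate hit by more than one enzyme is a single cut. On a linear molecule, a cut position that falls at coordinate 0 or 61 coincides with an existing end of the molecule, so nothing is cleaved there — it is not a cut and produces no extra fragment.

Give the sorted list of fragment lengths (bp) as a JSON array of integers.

[2,6,7,8,9,9,10,10]

Scan for sites:
  ZebIII (GTGCTTTA, off=5): no sites
  UxaI GGGC/0: at [54] ⇒ [54]
  XjeII GCGGC/2: at [31] ⇒ [33]
  NpsVI TCCGCT/2: at [25] ⇒ [27]
  LmaVI GTCGTAT/5: at [5, 14, 37, 47] ⇒ [10, 19, 42, 52]

Pooled cuts: [10, 19, 27, 33, 42, 52, 54]

Fragment lengths:
  [0,10): 10 bp
  [10,19): 9 bp
  [19,27): 8 bp
  [27,33): 6 bp
  [33,42): 9 bp
  [42,52): 10 bp
  [52,54): 2 bp
  [54,61): 7 bp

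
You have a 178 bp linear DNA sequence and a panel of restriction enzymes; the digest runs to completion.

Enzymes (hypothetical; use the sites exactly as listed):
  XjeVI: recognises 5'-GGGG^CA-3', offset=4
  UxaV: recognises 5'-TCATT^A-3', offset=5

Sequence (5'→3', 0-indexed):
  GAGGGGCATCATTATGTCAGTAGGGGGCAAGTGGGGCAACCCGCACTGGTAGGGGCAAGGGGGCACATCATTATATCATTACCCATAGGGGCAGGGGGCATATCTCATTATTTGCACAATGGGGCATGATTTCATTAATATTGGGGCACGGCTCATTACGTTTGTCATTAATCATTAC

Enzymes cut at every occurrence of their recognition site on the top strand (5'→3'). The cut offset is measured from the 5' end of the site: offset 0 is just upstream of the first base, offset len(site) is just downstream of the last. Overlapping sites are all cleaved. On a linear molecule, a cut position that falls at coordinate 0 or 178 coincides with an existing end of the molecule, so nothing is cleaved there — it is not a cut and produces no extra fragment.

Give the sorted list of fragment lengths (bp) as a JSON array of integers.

[2,6,7,7,7,8,8,9,9,10,11,11,11,12,12,14,15,19]

Site scan:
  XjeVI GGGGCA/4: at [2, 23, 32, 51, 59, 87, 94, 120, 142] ⇒ [6, 27, 36, 55, 63, 91, 98, 124, 146]
  UxaV TCATTA/5: at [8, 67, 75, 104, 131, 152, 164, 171] ⇒ [13, 72, 80, 109, 136, 157, 169, 176]

Pooled cuts: [6, 13, 27, 36, 55, 63, 72, 80, 91, 98, 109, 124, 136, 146, 157, 169, 176]

Fragment lengths:
  [0,6): 6 bp
  [6,13): 7 bp
  [13,27): 14 bp
  [27,36): 9 bp
  [36,55): 19 bp
  [55,63): 8 bp
  [63,72): 9 bp
  [72,80): 8 bp
  [80,91): 11 bp
  [91,98): 7 bp
  [98,109): 11 bp
  [109,124): 15 bp
  [124,136): 12 bp
  [136,146): 10 bp
  [146,157): 11 bp
  [157,169): 12 bp
  [169,176): 7 bp
  [176,178): 2 bp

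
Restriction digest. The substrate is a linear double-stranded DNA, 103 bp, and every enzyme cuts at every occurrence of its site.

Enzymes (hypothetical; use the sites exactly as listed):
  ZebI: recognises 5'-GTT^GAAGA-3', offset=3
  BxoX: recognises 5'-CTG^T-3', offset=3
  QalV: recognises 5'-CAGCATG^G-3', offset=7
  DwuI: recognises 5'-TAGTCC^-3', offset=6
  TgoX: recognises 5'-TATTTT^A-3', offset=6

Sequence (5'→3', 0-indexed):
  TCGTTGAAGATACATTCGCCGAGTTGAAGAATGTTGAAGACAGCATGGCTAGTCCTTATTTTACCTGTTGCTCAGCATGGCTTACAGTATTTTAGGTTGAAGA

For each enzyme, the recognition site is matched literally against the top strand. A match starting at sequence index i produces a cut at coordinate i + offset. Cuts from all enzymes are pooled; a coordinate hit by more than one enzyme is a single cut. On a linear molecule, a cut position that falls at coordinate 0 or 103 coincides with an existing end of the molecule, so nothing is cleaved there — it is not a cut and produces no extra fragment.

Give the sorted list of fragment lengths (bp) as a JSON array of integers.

[5,5,5,5,7,8,10,12,12,14,20]

Scan for sites:
  ZebI (GTTGAAGA, off=3): starts [2, 22, 32, 95] → cuts [5, 25, 35, 98]
  BxoX (CTGT, off=3): starts [64] → cuts [67]
  QalV (CAGCATGG, off=7): starts [40, 72] → cuts [47, 79]
  DwuI (TAGTCC, off=6): starts [49] → cuts [55]
  TgoX (TATTTTA, off=6): starts [56, 87] → cuts [62, 93]

All cut coordinates (distinct, sorted): [5, 25, 35, 47, 55, 62, 67, 79, 93, 98]

Fragments:
  [0,5): 5 bp
  [5,25): 20 bp
  [25,35): 10 bp
  [35,47): 12 bp
  [47,55): 8 bp
  [55,62): 7 bp
  [62,67): 5 bp
  [67,79): 12 bp
  [79,93): 14 bp
  [93,98): 5 bp
  [98,103): 5 bp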